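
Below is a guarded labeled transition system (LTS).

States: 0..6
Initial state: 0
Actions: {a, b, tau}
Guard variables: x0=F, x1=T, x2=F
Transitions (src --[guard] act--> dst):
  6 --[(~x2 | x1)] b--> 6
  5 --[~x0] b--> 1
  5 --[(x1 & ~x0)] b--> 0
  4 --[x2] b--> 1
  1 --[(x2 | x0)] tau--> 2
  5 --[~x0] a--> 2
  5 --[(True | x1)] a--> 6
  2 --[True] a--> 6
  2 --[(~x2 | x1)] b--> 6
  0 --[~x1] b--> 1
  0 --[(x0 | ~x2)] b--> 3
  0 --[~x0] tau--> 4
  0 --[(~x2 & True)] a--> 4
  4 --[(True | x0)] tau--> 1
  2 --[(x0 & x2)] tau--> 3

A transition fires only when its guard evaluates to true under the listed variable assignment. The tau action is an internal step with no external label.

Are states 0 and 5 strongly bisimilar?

Compute ~ classes (split until stable):
  round 0: {{0,1,2,3,4,5,6}}
  round 1: {{0},{1,3},{2,5},{4},{6}}
  round 2: {{0},{1,3},{2},{4},{5},{6}}
Fixed point at round 3; 6 class(es).
class of 0: {0}; class of 5: {5}

Answer: NOT BISIMILAR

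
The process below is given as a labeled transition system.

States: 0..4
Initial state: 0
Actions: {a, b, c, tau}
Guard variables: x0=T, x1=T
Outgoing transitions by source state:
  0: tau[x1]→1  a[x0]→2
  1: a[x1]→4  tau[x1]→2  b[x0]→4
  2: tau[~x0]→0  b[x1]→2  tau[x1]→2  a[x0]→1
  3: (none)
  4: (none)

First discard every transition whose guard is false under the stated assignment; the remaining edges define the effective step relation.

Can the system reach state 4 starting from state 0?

8 transition(s) survive guard evaluation.
depth 0: {0}
depth 1: {1,2}  total {0,1,2}
depth 2: {4}  total {0,1,2,4}
Reachable = {0,1,2,4}
Path to 4: tau·a

Answer: REACHABLE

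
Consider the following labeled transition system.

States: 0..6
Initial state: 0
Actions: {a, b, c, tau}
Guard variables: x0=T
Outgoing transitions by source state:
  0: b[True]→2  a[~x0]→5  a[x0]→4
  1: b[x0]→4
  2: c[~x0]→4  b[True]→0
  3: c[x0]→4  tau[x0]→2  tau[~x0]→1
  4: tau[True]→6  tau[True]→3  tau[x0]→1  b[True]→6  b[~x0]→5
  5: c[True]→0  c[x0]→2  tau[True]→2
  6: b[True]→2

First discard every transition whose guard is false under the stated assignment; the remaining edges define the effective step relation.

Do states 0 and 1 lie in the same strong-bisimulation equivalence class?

Answer: NOT BISIMILAR

Working:
Compute ~ classes (split until stable):
  π0 = {{0,1,2,3,4,5,6}}
  π1 = {{0},{1,2,6},{3,5},{4}}
  π2 = {{0},{1},{2},{3},{4},{5},{6}}
Fixed point at round 3; 7 class(es).
[0]={0}  [1]={1}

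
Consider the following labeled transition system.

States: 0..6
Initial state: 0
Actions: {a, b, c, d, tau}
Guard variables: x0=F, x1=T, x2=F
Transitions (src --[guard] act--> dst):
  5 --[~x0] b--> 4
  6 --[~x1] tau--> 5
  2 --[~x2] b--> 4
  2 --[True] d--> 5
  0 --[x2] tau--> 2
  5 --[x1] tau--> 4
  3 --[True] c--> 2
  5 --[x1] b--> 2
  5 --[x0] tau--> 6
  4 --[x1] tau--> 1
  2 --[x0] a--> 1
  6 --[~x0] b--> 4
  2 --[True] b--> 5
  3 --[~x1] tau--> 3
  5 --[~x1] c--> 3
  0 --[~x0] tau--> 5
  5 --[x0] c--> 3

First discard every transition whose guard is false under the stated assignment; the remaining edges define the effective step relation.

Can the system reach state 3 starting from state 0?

Answer: UNREACHABLE

Working:
10 transition(s) survive guard evaluation.
Layer 0: {0}
Layer 1: {5}  now seen {0,5}
Layer 2: {2,4}  now seen {0,2,4,5}
Layer 3: {1}  now seen {0,1,2,4,5}
R = {0,1,2,4,5}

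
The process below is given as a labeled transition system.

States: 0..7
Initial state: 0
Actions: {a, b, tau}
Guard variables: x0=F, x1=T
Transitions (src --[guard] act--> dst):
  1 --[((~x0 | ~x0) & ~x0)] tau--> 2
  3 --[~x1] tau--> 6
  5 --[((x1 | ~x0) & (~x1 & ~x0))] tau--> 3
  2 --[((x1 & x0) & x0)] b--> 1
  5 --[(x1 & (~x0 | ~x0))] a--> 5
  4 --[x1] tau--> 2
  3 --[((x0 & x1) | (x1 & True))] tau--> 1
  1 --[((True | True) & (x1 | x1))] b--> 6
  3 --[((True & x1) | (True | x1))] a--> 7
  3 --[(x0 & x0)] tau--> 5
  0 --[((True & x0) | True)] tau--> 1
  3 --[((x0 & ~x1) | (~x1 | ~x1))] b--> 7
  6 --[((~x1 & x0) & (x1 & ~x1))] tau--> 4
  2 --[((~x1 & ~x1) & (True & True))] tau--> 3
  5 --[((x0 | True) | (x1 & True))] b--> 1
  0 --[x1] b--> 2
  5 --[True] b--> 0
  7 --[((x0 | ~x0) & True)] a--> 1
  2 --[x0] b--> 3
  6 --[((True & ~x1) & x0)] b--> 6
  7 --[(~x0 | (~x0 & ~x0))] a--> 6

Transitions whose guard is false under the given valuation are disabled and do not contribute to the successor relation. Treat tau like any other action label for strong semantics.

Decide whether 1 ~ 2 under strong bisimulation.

Answer: NOT BISIMILAR

Working:
Bisimulation quotient by refinement:
  π0 = {{0,1,2,3,4,5,6,7}}
  π1 = {{0,1},{2,6},{3},{4},{5},{7}}
  π2 = {{0},{1},{2,6},{3},{4},{5},{7}}
stable after 3 split(s): 7 block(s)
class of 1: {1}; class of 2: {2,6}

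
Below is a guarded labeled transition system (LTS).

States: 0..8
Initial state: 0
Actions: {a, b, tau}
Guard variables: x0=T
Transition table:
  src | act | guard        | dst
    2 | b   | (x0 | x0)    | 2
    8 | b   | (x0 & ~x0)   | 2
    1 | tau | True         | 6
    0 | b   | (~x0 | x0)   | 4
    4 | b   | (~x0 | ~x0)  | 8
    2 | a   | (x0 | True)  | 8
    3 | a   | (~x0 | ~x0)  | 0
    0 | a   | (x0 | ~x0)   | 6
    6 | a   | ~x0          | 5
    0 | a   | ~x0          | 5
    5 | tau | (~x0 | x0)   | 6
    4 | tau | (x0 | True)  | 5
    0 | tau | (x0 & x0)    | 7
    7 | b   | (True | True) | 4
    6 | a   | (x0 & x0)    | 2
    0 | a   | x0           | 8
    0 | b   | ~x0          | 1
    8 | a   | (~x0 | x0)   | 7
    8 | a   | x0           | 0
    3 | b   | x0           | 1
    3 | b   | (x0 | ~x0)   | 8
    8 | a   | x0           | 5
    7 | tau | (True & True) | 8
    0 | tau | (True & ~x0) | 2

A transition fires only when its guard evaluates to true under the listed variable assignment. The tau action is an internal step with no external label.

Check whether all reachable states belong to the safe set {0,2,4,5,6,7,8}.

Allowed set {0,2,4,5,6,7,8}
Reachable = {0,2,4,5,6,7,8}
  0: ok
  2: ok
  4: ok
  5: ok
  6: ok
  7: ok
  8: ok

Answer: INVARIANT HOLDS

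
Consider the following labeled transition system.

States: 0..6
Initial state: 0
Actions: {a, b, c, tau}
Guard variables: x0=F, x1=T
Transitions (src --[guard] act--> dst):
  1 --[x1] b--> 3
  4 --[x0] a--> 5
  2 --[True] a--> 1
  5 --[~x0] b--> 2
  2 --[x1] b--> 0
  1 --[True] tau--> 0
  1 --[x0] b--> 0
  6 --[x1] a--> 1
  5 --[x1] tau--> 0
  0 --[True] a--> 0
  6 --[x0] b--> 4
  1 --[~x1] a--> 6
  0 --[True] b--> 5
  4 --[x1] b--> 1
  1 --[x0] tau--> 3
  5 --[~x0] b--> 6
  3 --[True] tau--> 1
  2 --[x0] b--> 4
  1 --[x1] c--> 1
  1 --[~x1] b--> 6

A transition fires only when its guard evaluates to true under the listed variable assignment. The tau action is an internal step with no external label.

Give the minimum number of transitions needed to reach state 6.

Answer: 2

Trace:
BFS to 6:
  depth 0: {0}
  depth 1: {5}
  depth 2: {2,6}
depth(6)=2, e.g. b·b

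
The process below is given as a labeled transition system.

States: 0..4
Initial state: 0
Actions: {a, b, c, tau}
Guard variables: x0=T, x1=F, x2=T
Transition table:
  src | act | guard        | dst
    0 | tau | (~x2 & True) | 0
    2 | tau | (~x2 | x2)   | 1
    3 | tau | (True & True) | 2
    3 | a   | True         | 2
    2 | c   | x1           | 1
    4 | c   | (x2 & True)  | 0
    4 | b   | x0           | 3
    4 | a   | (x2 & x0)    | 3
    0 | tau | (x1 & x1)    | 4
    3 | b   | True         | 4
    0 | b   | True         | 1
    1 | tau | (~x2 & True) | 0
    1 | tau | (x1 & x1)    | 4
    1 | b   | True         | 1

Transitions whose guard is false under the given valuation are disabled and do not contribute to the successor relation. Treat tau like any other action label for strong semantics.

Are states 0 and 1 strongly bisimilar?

Answer: BISIMILAR

Trace:
Compute ~ classes (split until stable):
  round 0: {{0,1,2,3,4}}
  round 1: {{0,1},{2},{3},{4}}
4 equivalence class(es) (converged in 2)
class of 0: {0,1}; class of 1: {0,1}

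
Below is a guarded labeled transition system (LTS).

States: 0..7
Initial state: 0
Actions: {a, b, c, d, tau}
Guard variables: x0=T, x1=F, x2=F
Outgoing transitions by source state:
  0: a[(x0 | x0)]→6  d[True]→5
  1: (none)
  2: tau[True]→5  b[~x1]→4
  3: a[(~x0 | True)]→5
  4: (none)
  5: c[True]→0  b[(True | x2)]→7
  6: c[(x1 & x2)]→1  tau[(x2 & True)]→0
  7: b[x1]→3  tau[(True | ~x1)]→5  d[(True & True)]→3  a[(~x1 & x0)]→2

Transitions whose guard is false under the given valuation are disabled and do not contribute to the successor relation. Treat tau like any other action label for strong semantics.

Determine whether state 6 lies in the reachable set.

After dropping false guards: 10 live edges.
depth 0: {0}
depth 1: {5,6}  now seen {0,5,6}
depth 2: {7}  now seen {0,5,6,7}
depth 3: {2,3}  now seen {0,2,3,5,6,7}
depth 4: {4}  now seen {0,2,3,4,5,6,7}
R = {0,2,3,4,5,6,7}
trace reaching 6: a

Answer: REACHABLE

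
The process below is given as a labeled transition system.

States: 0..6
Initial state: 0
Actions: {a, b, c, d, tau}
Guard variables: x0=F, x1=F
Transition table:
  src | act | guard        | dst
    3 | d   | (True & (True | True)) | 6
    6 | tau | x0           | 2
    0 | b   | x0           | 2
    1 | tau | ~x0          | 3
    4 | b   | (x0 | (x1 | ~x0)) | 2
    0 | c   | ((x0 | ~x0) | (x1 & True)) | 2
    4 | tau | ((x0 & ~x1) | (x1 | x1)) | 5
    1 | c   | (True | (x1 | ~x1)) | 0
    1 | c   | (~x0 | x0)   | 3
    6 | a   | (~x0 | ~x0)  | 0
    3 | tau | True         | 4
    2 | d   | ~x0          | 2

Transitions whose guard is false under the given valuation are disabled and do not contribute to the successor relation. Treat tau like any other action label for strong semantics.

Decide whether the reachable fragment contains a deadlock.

Answer: DEADLOCK-FREE

Working:
Reachable = {0,2}
  0: c→2  [deg 1]
  2: d→2  [deg 1]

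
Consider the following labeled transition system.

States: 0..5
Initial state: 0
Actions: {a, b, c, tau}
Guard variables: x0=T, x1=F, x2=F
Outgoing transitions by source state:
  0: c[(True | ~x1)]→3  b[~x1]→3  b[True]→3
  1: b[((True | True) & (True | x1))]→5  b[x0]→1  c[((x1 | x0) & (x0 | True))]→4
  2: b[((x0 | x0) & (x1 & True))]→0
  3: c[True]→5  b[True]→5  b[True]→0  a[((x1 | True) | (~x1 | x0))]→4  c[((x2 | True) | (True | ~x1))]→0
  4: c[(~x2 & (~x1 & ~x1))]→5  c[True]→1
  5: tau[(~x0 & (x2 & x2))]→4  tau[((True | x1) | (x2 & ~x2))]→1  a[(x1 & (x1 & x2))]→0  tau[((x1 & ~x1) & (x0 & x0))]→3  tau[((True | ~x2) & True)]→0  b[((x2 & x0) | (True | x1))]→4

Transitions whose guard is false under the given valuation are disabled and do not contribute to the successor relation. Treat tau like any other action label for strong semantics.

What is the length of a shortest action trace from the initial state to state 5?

Answer: 2

Analysis:
Layered search for 5:
  depth 0: {0}
  depth 1: {3}
  depth 2: {4,5}
depth(5)=2, e.g. b·b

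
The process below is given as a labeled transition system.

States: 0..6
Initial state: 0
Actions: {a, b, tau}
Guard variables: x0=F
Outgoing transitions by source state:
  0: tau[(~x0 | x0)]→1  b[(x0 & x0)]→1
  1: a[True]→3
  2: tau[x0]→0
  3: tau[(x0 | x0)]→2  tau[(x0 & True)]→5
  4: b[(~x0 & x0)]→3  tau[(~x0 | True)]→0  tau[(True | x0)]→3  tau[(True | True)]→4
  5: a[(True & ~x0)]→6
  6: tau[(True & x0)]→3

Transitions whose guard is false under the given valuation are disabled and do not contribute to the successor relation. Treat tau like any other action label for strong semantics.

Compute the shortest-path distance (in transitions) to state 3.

Breadth-first toward 3:
  L0 = {0}
  L1 = {1}
  L2 = {3}
depth(3)=2, e.g. tau·a

Answer: 2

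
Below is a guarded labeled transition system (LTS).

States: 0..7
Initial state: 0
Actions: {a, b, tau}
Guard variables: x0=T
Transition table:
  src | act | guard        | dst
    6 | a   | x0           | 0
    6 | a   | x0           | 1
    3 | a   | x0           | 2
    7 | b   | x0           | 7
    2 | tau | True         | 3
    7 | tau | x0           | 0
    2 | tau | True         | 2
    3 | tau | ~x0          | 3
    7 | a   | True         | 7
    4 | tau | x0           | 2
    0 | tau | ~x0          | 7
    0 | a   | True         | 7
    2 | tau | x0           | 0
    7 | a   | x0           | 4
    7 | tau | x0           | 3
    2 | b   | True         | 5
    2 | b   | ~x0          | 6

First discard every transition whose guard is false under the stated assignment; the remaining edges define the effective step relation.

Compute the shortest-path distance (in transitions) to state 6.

Layered search for 6:
  L0 = {0}
  L1 = {7}
  L2 = {3,4}
  L3 = {2}
  L4 = {5}
6 never appears.

Answer: UNREACHABLE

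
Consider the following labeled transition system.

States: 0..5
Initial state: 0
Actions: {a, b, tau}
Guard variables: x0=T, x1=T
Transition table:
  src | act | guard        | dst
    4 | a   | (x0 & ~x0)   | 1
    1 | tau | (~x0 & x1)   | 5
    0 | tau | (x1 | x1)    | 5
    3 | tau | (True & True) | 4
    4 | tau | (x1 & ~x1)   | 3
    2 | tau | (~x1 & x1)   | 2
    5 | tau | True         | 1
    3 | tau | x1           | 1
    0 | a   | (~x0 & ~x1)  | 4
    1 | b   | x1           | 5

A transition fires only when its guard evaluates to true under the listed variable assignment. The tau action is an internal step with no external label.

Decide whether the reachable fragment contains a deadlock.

Answer: DEADLOCK-FREE

Working:
Reach set: {0,1,5}
  0: tau→5  [deg 1]
  1: b→5  [deg 1]
  5: tau→1  [deg 1]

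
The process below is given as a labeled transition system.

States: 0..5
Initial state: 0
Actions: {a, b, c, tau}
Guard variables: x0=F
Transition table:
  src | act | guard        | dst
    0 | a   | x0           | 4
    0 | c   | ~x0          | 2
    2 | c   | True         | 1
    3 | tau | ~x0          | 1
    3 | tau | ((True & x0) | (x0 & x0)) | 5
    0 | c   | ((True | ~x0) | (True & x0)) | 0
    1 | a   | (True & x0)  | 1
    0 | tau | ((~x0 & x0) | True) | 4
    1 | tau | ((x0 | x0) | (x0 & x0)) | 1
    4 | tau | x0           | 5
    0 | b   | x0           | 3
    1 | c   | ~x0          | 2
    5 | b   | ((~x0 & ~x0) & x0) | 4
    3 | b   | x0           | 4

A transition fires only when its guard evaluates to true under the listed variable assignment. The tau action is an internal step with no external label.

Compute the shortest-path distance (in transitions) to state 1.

BFS to 1:
  Layer 0: {0}
  Layer 1: {2,4}
  Layer 2: {1}
1 enters at depth 2; path c·c

Answer: 2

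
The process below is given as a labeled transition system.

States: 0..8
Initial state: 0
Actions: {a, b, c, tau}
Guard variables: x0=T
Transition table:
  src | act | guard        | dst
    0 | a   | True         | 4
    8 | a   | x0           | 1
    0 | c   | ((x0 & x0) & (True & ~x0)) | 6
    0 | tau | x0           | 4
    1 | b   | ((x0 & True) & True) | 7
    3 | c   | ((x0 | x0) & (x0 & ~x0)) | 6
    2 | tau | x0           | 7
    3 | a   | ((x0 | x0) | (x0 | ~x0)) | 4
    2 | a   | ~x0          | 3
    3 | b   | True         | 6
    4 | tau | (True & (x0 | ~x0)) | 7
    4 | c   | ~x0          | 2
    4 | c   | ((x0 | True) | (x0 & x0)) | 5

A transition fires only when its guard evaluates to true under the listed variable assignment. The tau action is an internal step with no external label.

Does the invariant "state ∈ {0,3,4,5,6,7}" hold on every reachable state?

Safe = {0,3,4,5,6,7}
Reachable = {0,4,5,7}
  0: ✓
  4: ✓
  5: ✓
  7: ✓

Answer: INVARIANT HOLDS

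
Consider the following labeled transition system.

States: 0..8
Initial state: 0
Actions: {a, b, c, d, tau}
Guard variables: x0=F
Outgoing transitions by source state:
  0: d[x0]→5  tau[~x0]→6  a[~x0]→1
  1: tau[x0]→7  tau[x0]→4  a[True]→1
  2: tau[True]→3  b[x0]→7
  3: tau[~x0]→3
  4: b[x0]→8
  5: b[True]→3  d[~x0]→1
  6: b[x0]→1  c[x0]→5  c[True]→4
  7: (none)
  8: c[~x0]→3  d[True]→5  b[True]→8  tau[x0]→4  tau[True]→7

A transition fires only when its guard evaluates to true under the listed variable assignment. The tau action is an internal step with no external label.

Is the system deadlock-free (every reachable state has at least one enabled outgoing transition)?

R = {0,1,4,6}
  0: a→1  tau→6  [2 out]
  1: a→1  [1 out]
  4: ∅  [STUCK]
  6: c→4  [1 out]
trace reaching 4: tau·c

Answer: DEADLOCK at state 4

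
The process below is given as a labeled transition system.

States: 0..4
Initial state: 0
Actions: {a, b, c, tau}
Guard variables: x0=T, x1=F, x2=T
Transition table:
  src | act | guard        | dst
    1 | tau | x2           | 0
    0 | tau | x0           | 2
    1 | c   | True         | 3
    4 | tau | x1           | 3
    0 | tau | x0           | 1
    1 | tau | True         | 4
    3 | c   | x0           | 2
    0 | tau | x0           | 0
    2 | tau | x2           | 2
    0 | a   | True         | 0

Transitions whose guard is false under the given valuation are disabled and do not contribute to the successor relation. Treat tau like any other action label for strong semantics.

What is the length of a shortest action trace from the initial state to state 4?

BFS to 4:
  Layer 0: {0}
  Layer 1: {1,2}
  Layer 2: {3,4}
4 enters at depth 2; path tau·tau

Answer: 2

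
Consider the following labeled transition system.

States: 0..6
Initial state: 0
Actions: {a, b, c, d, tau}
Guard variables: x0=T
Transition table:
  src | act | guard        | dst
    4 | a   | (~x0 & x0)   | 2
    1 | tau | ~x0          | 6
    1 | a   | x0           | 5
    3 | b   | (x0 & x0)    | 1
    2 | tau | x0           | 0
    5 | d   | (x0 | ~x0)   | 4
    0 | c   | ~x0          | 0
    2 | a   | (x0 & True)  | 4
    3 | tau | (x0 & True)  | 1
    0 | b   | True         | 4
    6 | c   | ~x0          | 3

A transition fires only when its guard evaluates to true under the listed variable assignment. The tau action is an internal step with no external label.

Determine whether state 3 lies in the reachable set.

7 transition(s) survive guard evaluation.
depth 0: {0}
depth 1: {4}  total {0,4}
R = {0,4}

Answer: UNREACHABLE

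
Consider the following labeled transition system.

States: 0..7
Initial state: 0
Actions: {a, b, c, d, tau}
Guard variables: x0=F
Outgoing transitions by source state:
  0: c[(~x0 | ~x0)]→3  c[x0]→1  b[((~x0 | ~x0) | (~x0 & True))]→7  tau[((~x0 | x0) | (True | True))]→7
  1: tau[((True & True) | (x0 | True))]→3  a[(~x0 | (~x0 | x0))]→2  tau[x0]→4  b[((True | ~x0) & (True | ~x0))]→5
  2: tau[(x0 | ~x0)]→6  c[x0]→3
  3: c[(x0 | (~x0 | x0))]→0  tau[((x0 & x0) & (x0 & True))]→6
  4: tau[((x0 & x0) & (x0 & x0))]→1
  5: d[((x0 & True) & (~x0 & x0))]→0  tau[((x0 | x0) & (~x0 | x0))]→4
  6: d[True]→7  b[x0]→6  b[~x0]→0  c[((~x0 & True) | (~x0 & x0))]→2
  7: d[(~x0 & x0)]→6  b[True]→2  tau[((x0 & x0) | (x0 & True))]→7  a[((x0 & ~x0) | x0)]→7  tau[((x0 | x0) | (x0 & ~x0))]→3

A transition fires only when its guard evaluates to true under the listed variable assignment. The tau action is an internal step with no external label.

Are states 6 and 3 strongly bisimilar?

Refine partition for ~:
  round 0: {{0,1,2,3,4,5,6,7}}
  round 1: {{0},{1},{2},{3},{4,5},{6},{7}}
Fixed point at round 2; 7 class(es).
class of 6: {6}; class of 3: {3}

Answer: NOT BISIMILAR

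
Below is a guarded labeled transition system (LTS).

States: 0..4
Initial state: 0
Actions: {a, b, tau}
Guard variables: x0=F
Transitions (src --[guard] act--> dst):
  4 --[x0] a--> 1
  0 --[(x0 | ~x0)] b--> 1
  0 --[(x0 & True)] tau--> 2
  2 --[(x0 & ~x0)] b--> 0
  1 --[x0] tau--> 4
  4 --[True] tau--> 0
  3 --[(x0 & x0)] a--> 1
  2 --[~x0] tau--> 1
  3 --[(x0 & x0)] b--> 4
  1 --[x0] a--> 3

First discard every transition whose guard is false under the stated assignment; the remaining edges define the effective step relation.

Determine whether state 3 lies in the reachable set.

Guard filter leaves 3 enabled edge(s).
Layer 0: {0}
Layer 1: {1}  cumulative {0,1}
Reach set: {0,1}

Answer: UNREACHABLE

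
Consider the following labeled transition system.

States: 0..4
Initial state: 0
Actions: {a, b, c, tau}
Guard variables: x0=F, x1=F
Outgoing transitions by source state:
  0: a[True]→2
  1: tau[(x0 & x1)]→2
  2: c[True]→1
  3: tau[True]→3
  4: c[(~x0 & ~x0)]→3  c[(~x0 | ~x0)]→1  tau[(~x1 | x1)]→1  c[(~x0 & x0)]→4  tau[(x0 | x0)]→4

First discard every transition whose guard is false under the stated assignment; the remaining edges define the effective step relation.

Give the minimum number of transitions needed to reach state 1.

Answer: 2

Working:
Breadth-first toward 1:
  depth 0: {0}
  depth 1: {2}
  depth 2: {1}
first hit 1 at d=2 via a·c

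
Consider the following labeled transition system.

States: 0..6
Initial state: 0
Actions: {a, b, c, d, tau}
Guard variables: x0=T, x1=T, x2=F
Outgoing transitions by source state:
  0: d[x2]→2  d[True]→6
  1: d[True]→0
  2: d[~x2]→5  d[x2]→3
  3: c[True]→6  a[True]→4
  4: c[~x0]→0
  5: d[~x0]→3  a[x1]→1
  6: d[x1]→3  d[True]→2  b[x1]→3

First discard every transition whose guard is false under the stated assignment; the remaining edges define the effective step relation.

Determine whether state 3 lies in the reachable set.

Answer: REACHABLE

Analysis:
After dropping false guards: 9 live edges.
Layer 0: {0}
Layer 1: {6}  cumulative {0,6}
Layer 2: {2,3}  cumulative {0,2,3,6}
Layer 3: {4,5}  cumulative {0,2,3,4,5,6}
Layer 4: {1}  cumulative {0,1,2,3,4,5,6}
Reach set: {0,1,2,3,4,5,6}
Path to 3: d·d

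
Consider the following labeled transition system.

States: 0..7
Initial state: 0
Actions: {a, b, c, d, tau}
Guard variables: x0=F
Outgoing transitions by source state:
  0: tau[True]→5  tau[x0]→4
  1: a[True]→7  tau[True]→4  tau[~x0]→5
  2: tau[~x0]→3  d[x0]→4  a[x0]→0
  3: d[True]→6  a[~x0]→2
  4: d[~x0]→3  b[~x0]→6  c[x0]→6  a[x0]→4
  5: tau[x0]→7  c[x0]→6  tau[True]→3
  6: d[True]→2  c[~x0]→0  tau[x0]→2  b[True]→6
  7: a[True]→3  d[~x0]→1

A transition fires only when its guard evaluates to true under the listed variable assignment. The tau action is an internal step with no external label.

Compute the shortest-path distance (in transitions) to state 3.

Breadth-first toward 3:
  depth 0: {0}
  depth 1: {5}
  depth 2: {3}
3 enters at depth 2; path tau·tau

Answer: 2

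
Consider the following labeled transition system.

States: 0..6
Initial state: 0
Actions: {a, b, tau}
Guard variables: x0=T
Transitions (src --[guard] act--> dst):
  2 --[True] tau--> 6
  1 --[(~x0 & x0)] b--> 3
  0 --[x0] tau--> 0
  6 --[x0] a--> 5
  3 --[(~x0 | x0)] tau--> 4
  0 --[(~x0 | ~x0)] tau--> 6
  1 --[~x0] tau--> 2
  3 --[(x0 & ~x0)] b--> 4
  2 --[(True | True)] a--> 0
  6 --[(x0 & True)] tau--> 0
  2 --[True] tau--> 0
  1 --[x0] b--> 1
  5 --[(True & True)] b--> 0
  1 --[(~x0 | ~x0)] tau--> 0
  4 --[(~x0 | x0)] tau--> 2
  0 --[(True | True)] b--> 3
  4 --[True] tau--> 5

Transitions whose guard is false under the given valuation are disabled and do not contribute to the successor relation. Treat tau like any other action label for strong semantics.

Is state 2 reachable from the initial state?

Answer: REACHABLE

Analysis:
Guard filter leaves 12 enabled edge(s).
Layer 0: {0}
Layer 1: {3}  cumulative {0,3}
Layer 2: {4}  cumulative {0,3,4}
Layer 3: {2,5}  cumulative {0,2,3,4,5}
Layer 4: {6}  cumulative {0,2,3,4,5,6}
Reach set: {0,2,3,4,5,6}
witness 2: b·tau·tau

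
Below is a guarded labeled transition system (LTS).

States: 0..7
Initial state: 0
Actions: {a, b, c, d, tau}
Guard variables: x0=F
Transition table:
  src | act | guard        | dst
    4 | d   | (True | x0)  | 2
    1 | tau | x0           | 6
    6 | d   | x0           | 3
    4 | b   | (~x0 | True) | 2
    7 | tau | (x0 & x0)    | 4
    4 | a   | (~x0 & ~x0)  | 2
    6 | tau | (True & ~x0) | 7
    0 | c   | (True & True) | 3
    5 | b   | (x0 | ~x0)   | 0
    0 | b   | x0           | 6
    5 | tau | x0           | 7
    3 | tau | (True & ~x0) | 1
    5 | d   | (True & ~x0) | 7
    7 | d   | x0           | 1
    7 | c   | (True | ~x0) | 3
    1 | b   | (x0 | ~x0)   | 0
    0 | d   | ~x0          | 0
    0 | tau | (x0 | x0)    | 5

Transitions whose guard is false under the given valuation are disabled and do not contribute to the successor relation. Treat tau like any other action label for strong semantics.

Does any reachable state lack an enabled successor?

Answer: DEADLOCK-FREE

Trace:
Reachable = {0,1,3}
  0: c→3  d→0  [deg 2]
  1: b→0  [deg 1]
  3: tau→1  [deg 1]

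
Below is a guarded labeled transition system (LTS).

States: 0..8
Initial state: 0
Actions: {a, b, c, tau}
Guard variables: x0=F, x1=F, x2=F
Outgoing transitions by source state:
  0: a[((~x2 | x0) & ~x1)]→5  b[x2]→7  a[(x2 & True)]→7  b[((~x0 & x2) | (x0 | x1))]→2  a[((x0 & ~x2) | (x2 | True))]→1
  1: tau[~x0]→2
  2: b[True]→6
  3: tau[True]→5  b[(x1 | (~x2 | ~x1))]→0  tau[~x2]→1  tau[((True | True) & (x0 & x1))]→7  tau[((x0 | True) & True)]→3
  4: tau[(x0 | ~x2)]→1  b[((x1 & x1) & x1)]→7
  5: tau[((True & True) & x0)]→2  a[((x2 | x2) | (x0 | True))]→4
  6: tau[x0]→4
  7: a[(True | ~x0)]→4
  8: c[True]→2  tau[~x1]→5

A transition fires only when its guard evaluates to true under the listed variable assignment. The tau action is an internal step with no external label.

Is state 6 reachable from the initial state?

Guard filter leaves 13 enabled edge(s).
L0 = {0}
L1 = {1,5}  cumulative {0,1,5}
L2 = {2,4}  cumulative {0,1,2,4,5}
L3 = {6}  cumulative {0,1,2,4,5,6}
Reachable = {0,1,2,4,5,6}
witness 6: a·tau·b

Answer: REACHABLE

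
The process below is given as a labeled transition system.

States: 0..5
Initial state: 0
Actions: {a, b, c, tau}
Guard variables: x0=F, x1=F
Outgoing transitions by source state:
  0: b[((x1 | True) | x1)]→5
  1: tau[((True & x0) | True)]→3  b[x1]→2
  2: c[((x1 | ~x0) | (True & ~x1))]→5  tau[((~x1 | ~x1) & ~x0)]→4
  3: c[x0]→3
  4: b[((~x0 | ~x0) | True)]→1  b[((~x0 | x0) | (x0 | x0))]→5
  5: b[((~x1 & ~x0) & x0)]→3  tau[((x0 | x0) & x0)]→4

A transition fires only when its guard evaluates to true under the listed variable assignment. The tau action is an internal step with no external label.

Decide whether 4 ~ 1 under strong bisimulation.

Answer: NOT BISIMILAR

Working:
Compute ~ classes (split until stable):
  π0 = {{0,1,2,3,4,5}}
  π1 = {{0,4},{1},{2},{3,5}}
  π2 = {{0},{1},{2},{3,5},{4}}
stable after 3 split(s): 5 block(s)
[4]={4}  [1]={1}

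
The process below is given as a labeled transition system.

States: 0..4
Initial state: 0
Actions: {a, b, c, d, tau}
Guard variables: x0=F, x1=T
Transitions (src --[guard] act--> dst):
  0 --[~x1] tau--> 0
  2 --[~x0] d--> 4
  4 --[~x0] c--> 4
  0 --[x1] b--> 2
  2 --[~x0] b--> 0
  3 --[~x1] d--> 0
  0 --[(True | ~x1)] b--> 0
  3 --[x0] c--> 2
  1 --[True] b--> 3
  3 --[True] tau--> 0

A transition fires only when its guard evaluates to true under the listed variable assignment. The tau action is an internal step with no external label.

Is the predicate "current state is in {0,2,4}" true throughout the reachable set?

Answer: INVARIANT HOLDS

Working:
Safe = {0,2,4}
R = {0,2,4}
  0: ✓
  2: ✓
  4: ✓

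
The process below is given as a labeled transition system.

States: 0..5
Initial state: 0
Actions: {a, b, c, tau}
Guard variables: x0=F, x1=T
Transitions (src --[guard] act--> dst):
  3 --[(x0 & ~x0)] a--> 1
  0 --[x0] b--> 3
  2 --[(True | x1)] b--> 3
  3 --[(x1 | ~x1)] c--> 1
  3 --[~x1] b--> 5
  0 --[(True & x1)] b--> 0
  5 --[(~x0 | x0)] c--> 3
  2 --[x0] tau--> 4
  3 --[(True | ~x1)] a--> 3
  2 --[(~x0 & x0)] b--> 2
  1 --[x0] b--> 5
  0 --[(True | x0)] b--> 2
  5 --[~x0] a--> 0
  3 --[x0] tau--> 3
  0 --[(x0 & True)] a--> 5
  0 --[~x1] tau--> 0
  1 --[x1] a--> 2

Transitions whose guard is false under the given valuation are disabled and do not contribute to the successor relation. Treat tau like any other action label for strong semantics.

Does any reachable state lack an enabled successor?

Reach set: {0,1,2,3}
  0: b→0  b→2  [2 exit(s)]
  1: a→2  [1 exit(s)]
  2: b→3  [1 exit(s)]
  3: a→3  c→1  [2 exit(s)]

Answer: DEADLOCK-FREE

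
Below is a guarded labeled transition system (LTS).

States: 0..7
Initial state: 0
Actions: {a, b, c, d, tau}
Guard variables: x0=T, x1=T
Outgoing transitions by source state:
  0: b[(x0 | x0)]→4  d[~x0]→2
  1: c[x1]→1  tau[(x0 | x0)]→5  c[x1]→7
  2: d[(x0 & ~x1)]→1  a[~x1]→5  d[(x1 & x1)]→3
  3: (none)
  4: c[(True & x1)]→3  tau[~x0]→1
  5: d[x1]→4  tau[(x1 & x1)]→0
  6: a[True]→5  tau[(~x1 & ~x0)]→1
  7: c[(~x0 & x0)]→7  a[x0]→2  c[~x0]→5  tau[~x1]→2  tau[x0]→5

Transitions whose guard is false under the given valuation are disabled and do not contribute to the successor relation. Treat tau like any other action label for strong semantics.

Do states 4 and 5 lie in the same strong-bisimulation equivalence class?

Refine partition for ~:
  round 0: {{0,1,2,3,4,5,6,7}}
  round 1: {{0},{1},{2},{3},{4},{5},{6},{7}}
Fixed point at round 2; 8 class(es).
class of 4: {4}; class of 5: {5}

Answer: NOT BISIMILAR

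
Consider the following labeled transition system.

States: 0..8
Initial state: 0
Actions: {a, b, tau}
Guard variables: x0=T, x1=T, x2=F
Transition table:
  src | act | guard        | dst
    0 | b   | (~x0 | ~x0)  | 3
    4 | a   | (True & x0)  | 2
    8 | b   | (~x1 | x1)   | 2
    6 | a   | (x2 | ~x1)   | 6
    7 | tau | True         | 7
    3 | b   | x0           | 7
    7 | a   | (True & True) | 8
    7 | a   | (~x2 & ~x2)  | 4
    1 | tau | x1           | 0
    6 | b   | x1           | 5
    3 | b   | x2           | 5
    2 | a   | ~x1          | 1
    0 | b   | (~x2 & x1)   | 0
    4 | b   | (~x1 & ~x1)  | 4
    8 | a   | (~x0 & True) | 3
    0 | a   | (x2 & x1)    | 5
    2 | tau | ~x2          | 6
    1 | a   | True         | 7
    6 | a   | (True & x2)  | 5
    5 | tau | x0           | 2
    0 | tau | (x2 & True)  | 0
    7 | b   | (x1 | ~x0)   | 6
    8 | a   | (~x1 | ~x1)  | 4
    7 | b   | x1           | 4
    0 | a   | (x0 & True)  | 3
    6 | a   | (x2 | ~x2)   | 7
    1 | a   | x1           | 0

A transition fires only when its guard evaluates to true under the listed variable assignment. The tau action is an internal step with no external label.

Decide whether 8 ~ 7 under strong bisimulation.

Answer: NOT BISIMILAR

Analysis:
Refine partition for ~:
  π0 = {{0,1,2,3,4,5,6,7,8}}
  π1 = {{0,6},{1},{2,5},{3,8},{4},{7}}
  π2 = {{0},{1},{2},{3},{4},{5},{6},{7},{8}}
9 equivalence class(es) (converged in 3)
[8]={8}  [7]={7}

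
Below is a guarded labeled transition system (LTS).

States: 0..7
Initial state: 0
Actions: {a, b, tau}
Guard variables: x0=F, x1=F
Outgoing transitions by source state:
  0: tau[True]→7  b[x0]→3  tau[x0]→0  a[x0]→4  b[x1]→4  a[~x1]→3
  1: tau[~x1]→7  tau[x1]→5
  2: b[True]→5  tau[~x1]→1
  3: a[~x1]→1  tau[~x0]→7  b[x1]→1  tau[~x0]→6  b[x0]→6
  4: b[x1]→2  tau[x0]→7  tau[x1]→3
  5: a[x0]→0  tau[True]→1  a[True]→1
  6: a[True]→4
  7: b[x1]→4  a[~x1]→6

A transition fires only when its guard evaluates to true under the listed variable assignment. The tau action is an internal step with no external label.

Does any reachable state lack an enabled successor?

Answer: DEADLOCK at state 4

Trace:
Reach set: {0,1,3,4,6,7}
  0: a→3  tau→7  [2 exit(s)]
  1: tau→7  [1 exit(s)]
  3: a→1  tau→6  tau→7  [3 exit(s)]
  4: ∅  [STUCK]
  6: a→4  [1 exit(s)]
  7: a→6  [1 exit(s)]
Path to 4: tau·a·a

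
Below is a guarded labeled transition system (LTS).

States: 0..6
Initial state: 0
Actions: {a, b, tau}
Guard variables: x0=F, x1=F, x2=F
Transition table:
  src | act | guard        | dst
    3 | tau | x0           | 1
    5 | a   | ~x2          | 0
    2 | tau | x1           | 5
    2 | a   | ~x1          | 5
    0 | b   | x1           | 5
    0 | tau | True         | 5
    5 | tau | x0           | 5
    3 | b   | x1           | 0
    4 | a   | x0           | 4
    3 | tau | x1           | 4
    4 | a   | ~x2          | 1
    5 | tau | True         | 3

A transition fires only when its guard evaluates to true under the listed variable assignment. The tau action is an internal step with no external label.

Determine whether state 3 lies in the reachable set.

Answer: REACHABLE

Trace:
After dropping false guards: 5 live edges.
L0 = {0}
L1 = {5}  total {0,5}
L2 = {3}  total {0,3,5}
Reachable = {0,3,5}
Path to 3: tau·tau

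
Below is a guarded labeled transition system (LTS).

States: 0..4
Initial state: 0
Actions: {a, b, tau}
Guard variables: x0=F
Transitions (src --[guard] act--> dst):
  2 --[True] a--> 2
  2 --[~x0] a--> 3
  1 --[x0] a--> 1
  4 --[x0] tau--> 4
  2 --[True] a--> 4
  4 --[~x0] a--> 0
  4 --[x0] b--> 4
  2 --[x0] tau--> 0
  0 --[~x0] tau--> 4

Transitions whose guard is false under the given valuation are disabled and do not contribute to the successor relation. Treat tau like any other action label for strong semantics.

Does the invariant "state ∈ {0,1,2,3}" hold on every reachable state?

Allowed set {0,1,2,3}
Reach set: {0,4}
  0: ok
  4: ✗ unsafe
counterexample path to 4: tau

Answer: INVARIANT VIOLATED at state 4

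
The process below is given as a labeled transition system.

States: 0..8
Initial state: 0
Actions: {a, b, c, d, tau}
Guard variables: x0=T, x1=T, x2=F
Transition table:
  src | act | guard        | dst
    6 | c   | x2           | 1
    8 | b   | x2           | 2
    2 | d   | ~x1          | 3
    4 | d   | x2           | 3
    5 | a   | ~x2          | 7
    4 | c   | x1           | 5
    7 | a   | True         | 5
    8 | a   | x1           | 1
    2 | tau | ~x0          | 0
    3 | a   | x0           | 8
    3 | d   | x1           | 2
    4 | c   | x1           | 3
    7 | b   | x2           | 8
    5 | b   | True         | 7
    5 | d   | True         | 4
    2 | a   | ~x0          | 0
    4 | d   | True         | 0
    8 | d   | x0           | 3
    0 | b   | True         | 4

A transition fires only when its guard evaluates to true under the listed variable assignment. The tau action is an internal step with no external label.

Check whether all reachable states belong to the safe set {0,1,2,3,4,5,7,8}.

Safe = {0,1,2,3,4,5,7,8}
Reach set: {0,1,2,3,4,5,7,8}
  0: ✓
  1: ✓
  2: ✓
  3: ✓
  4: ✓
  5: ✓
  7: ✓
  8: ✓

Answer: INVARIANT HOLDS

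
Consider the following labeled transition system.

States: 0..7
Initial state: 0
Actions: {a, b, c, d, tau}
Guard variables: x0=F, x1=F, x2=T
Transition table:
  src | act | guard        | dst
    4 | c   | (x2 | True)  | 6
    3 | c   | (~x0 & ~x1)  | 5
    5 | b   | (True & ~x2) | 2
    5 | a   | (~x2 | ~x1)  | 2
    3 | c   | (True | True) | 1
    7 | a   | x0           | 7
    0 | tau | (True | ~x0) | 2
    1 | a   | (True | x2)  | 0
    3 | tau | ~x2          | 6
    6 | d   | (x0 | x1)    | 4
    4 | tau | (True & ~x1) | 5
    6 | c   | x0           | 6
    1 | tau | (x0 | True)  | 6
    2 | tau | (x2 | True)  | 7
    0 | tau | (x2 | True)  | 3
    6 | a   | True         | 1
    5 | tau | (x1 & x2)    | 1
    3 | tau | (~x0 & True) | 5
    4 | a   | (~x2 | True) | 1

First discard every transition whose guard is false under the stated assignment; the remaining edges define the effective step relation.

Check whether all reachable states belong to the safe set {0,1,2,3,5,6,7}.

Answer: INVARIANT HOLDS

Trace:
Inv-set: {0,1,2,3,5,6,7}
R = {0,1,2,3,5,6,7}
  0: safe
  1: safe
  2: safe
  3: safe
  5: safe
  6: safe
  7: safe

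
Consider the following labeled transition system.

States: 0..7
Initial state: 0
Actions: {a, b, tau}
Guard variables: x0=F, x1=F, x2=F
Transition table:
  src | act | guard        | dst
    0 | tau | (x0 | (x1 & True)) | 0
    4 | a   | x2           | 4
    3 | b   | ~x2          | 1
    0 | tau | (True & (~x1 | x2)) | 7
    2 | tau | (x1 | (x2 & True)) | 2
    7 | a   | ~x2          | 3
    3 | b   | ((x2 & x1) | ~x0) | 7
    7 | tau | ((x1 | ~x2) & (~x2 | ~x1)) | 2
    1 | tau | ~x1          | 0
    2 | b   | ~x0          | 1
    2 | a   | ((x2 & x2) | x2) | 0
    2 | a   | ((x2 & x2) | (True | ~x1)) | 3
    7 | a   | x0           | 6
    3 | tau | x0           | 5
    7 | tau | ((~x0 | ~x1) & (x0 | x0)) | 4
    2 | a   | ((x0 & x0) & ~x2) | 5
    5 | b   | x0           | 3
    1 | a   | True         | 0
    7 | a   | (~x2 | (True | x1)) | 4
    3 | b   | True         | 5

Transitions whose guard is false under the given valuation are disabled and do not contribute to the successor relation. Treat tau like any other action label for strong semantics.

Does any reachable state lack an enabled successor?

Answer: DEADLOCK at state 4

Working:
Reach set: {0,1,2,3,4,5,7}
  0: tau→7  [1 out]
  1: a→0  tau→0  [2 out]
  2: a→3  b→1  [2 out]
  3: b→1  b→5  b→7  [3 out]
  4: ∅  [no exit]
  5: ∅  [no exit]
  7: a→3  a→4  tau→2  [3 out]
Path to 4: tau·a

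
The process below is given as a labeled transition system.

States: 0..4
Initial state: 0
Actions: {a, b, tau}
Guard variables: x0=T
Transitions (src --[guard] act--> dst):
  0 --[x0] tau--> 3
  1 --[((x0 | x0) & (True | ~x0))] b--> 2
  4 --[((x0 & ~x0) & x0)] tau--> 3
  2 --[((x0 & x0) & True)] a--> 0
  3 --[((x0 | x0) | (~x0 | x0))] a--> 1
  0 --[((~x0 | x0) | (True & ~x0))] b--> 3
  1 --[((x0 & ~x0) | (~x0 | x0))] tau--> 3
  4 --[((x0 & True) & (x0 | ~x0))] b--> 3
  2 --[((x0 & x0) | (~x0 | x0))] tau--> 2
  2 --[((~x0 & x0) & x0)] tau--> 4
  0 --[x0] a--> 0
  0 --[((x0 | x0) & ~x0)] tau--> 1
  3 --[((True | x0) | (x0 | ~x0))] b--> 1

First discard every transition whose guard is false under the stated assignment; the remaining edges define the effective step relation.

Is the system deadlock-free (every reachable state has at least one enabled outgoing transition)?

Answer: DEADLOCK-FREE

Analysis:
R = {0,1,2,3}
  0: a→0  b→3  tau→3  [3 out]
  1: b→2  tau→3  [2 out]
  2: a→0  tau→2  [2 out]
  3: a→1  b→1  [2 out]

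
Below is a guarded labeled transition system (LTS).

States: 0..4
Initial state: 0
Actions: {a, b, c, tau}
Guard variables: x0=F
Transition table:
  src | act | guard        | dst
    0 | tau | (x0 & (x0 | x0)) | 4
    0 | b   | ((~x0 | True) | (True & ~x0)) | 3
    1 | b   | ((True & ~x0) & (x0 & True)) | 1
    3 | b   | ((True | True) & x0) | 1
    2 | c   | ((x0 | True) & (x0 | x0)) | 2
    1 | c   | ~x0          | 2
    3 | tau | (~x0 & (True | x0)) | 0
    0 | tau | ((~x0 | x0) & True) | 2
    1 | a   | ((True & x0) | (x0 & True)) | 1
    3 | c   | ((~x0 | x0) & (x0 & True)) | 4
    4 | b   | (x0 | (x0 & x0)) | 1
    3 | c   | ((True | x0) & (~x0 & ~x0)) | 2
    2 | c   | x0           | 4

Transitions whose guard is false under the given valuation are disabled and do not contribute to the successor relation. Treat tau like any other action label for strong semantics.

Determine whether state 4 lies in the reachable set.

Guard filter leaves 5 enabled edge(s).
depth 0: {0}
depth 1: {2,3}  total {0,2,3}
R = {0,2,3}

Answer: UNREACHABLE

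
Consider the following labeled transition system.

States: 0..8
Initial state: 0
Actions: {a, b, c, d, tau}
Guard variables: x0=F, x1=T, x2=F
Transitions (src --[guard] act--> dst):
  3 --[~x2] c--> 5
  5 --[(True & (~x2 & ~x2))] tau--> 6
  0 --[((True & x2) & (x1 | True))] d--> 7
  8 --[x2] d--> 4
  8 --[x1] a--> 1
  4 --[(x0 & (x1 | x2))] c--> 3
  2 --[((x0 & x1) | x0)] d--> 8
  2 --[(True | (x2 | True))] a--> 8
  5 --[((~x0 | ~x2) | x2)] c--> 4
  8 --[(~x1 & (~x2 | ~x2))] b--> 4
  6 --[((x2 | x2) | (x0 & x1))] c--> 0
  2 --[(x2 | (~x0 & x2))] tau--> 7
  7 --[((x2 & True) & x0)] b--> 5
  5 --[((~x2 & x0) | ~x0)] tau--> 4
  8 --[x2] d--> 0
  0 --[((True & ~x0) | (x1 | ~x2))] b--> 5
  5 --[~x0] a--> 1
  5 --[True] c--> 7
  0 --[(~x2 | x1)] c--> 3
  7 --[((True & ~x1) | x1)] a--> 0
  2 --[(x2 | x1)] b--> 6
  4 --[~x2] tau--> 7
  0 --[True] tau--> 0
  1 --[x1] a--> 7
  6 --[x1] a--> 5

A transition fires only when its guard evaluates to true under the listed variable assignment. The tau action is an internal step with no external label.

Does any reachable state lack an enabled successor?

Answer: DEADLOCK-FREE

Analysis:
R = {0,1,3,4,5,6,7}
  0: b→5  c→3  tau→0  [3 exit(s)]
  1: a→7  [1 exit(s)]
  3: c→5  [1 exit(s)]
  4: tau→7  [1 exit(s)]
  5: a→1  c→4  c→7  tau→4  tau→6  [5 exit(s)]
  6: a→5  [1 exit(s)]
  7: a→0  [1 exit(s)]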